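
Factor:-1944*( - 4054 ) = 2^4*3^5*2027^1 = 7880976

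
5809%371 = 244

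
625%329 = 296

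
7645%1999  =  1648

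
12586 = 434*29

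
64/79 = 64/79 = 0.81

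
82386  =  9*9154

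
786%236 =78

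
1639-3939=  - 2300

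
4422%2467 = 1955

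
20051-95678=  - 75627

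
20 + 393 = 413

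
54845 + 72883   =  127728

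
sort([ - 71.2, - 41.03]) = [-71.2,-41.03]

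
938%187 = 3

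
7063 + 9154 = 16217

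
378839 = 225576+153263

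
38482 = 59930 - 21448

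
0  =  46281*0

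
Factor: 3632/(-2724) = -2^2 * 3^ (-1 )= -4/3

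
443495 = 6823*65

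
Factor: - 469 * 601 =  - 281869=- 7^1 * 67^1*601^1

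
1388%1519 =1388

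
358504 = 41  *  8744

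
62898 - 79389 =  - 16491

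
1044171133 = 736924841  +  307246292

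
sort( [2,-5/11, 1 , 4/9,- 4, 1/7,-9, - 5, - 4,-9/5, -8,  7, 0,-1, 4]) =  [-9,-8,-5, - 4,-4, - 9/5,-1, - 5/11,0 , 1/7 , 4/9, 1, 2, 4, 7]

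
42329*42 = 1777818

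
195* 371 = 72345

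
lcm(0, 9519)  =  0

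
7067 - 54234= - 47167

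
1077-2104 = -1027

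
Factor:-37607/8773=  -31^(-1)*283^ (-1 )*37607^1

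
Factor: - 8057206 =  - 2^1*4028603^1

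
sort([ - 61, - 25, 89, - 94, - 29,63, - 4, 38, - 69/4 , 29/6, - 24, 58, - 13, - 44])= [-94, - 61, - 44,- 29,-25,-24 , - 69/4,-13,- 4, 29/6, 38,58,63, 89]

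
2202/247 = 8  +  226/247 = 8.91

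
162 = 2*81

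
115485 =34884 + 80601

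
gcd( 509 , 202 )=1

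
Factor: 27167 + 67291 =94458 = 2^1* 3^1*7^1*13^1 * 173^1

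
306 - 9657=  - 9351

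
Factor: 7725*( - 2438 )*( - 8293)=2^1 * 3^1*5^2*23^1*53^1*103^1 *8293^1 = 156186630150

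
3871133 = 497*7789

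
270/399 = 90/133 = 0.68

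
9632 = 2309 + 7323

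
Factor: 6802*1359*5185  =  47929714830  =  2^1 * 3^2*5^1*17^1*19^1*61^1 * 151^1*179^1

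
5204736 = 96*54216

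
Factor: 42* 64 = 2^7*3^1*7^1 = 2688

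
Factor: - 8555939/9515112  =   - 2^(-3 )*3^(-1 )* 7^2 *73^( - 1 )*283^1*617^1 * 5431^(-1 ) 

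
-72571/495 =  - 72571/495 = - 146.61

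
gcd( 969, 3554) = 1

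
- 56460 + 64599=8139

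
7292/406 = 3646/203= 17.96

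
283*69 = 19527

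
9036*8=72288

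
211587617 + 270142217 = 481729834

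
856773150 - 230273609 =626499541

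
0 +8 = 8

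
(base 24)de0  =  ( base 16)1E90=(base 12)4640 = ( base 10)7824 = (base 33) 763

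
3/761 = 3/761 = 0.00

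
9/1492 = 9/1492 =0.01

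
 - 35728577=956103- 36684680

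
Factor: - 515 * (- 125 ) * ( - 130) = - 8368750 = -  2^1*5^5*13^1*103^1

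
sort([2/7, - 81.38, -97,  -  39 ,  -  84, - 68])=[ - 97,-84,-81.38, - 68,  -  39, 2/7] 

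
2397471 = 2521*951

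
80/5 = 16 = 16.00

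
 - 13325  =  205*(-65 ) 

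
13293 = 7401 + 5892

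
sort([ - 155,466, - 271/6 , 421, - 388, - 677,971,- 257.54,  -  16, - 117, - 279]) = [ - 677, - 388, - 279, - 257.54, - 155, - 117,- 271/6, - 16,  421,466, 971 ]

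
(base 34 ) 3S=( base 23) 5F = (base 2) 10000010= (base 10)130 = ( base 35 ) 3P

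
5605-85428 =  - 79823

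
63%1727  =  63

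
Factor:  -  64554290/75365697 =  - 2^1*3^( - 1)*5^1 * 11^(  -  2 )*29^1*207619^( - 1 )*222601^1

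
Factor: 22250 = 2^1*5^3*89^1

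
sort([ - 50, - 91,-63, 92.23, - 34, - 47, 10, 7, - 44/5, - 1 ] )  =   [ - 91,- 63, - 50,-47, - 34,-44/5, - 1,7, 10,92.23 ] 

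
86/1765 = 86/1765 = 0.05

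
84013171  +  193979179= 277992350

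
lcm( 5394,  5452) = 507036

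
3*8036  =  24108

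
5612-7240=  - 1628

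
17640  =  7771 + 9869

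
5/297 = 5/297 = 0.02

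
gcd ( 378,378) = 378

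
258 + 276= 534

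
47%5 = 2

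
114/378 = 19/63= 0.30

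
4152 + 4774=8926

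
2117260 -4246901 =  -2129641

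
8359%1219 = 1045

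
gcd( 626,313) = 313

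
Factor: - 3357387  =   - 3^2*11^2*3083^1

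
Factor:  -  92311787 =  - 41^1*2251507^1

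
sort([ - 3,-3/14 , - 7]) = [ - 7, - 3,-3/14]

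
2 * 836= 1672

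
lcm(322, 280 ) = 6440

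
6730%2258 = 2214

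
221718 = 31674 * 7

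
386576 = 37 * 10448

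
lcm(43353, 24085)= 216765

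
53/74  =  53/74 = 0.72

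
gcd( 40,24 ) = 8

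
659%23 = 15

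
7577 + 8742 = 16319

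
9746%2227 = 838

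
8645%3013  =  2619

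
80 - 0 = 80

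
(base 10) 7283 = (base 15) 2258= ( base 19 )1136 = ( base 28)983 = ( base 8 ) 16163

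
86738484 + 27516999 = 114255483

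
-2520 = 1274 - 3794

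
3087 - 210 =2877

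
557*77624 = 43236568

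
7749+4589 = 12338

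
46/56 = 23/28 = 0.82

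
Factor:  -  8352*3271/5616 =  - 189718/39 = - 2^1*3^(- 1)*13^ (-1 ) *29^1*3271^1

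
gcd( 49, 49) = 49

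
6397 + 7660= 14057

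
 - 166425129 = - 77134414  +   - 89290715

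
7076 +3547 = 10623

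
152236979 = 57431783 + 94805196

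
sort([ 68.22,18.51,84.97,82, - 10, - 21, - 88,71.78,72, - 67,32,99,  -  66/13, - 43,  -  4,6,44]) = [-88, - 67, - 43, - 21,  -  10, - 66/13, - 4, 6,18.51,32 , 44,68.22,71.78 , 72,82, 84.97,99]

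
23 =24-1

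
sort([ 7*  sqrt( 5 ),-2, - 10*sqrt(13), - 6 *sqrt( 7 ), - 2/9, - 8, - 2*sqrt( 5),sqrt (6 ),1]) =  [-10*sqrt ( 13), - 6*sqrt (7), - 8, - 2*sqrt( 5 ), - 2, - 2/9,1,sqrt ( 6 ),7*sqrt( 5 ) ]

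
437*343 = 149891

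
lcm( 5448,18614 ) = 223368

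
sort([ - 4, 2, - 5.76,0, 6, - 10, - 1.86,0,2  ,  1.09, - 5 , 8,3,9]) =[  -  10,  -  5.76, - 5, - 4, -1.86,0,  0,1.09,2,2, 3 , 6,8,9 ]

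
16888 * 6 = 101328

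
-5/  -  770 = 1/154  =  0.01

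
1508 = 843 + 665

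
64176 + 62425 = 126601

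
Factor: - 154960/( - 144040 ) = 298/277 = 2^1 * 149^1 *277^( - 1 )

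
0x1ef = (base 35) E5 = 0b111101111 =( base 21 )12c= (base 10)495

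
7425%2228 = 741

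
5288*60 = 317280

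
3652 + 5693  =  9345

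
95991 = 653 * 147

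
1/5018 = 1/5018 = 0.00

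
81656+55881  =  137537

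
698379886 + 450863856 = 1149243742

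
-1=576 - 577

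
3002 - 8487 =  - 5485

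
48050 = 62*775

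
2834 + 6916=9750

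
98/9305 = 98/9305 =0.01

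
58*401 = 23258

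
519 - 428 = 91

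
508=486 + 22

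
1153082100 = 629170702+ 523911398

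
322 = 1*322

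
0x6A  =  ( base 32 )3a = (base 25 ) 46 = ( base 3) 10221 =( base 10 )106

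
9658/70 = 137 + 34/35 = 137.97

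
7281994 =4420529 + 2861465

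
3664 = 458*8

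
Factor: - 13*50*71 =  - 46150 = - 2^1 * 5^2*13^1*71^1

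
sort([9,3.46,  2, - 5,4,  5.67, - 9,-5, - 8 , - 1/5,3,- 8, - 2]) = [ - 9, - 8, - 8 , - 5, - 5, - 2 , - 1/5, 2, 3,3.46 , 4,5.67,9] 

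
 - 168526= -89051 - 79475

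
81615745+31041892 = 112657637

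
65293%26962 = 11369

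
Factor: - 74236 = -2^2*67^1*277^1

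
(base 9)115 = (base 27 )3E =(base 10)95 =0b1011111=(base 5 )340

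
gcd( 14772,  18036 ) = 12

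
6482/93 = 6482/93 = 69.70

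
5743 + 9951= 15694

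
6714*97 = 651258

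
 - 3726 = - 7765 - -4039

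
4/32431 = 4/32431 = 0.00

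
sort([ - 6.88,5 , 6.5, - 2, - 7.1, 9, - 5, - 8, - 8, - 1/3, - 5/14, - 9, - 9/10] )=[ - 9 , - 8,  -  8, - 7.1, - 6.88 , - 5,-2, - 9/10, - 5/14  , - 1/3, 5,6.5,9] 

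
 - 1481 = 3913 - 5394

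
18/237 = 6/79 = 0.08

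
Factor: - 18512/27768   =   - 2^1 * 3^( - 1 ) = - 2/3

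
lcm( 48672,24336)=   48672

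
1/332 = 1/332 = 0.00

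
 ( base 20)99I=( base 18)bd0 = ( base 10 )3798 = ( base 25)61N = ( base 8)7326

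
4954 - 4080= 874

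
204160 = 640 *319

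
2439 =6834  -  4395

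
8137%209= 195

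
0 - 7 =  - 7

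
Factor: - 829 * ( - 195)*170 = 27481350 = 2^1*3^1*5^2*13^1* 17^1*829^1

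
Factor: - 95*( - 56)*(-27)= -143640 = -  2^3*3^3*5^1 * 7^1*19^1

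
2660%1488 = 1172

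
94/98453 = 94/98453 = 0.00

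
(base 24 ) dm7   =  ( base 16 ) 1f57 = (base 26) BMF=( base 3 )102000011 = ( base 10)8023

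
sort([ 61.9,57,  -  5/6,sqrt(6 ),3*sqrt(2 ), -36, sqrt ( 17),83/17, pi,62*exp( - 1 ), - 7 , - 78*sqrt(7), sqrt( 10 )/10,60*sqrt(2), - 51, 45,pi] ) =[-78*sqrt(7), - 51,-36,- 7, - 5/6,sqrt(10 )/10,  sqrt( 6),pi,pi,sqrt(17),3*sqrt(2 ),83/17, 62 * exp ( - 1 ),  45,57, 61.9, 60 * sqrt( 2) ] 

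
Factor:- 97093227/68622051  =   - 32364409/22874017 = - 7^1*11^1*420317^1*22874017^( - 1 ) 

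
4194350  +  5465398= 9659748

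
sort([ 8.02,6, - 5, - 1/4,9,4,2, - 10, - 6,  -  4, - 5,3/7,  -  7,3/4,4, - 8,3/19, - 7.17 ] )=[-10, - 8, - 7.17, - 7, - 6,-5, - 5, - 4,-1/4,3/19,3/7 , 3/4,2, 4,4, 6,8.02, 9]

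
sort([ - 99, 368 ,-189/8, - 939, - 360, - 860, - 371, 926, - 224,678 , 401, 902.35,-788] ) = [ - 939,-860, - 788, - 371,-360, - 224, - 99, - 189/8,368,401, 678, 902.35,926]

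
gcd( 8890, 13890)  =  10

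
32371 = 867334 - 834963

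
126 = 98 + 28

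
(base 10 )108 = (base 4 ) 1230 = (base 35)33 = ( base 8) 154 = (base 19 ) 5D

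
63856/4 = 15964= 15964.00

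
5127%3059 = 2068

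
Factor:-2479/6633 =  - 3^(-2)*11^ ( - 1 )*37^1 = -37/99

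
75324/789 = 25108/263 = 95.47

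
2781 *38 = 105678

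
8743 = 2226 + 6517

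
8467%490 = 137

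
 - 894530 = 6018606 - 6913136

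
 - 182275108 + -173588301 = - 355863409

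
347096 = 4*86774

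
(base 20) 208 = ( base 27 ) 12P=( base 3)1002221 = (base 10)808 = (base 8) 1450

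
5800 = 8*725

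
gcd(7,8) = 1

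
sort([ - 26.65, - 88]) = [ - 88, - 26.65 ] 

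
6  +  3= 9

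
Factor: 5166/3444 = 3/2= 2^(  -  1)*3^1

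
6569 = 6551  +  18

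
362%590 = 362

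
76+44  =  120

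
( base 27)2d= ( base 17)3g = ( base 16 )43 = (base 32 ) 23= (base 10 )67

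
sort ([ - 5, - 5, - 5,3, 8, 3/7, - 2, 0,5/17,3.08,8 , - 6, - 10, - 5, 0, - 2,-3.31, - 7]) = [ - 10, - 7  ,-6, - 5, - 5, - 5,- 5, - 3.31, - 2, - 2, 0,0,5/17, 3/7, 3  ,  3.08, 8 , 8]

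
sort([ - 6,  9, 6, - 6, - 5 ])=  [ - 6, - 6,-5, 6,  9 ] 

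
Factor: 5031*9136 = 45963216 = 2^4*3^2*13^1*43^1*571^1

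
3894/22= 177 = 177.00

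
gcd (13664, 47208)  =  56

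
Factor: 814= 2^1*11^1*37^1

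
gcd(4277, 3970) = 1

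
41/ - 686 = -41/686 = - 0.06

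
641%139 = 85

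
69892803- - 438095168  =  507987971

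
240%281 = 240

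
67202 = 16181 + 51021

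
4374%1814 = 746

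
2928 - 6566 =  - 3638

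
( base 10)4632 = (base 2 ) 1001000011000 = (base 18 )e56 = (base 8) 11030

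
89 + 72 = 161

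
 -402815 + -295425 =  - 698240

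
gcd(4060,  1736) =28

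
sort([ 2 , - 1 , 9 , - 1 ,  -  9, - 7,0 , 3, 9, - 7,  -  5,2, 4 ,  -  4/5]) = [ - 9, - 7,-7, - 5,  -  1, -1,-4/5 , 0, 2,  2, 3,4,9,9 ]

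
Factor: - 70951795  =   - 5^1*17^1*19^1*  43933^1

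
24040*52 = 1250080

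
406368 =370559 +35809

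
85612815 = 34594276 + 51018539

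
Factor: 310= 2^1*5^1*31^1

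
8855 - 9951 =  - 1096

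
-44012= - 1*44012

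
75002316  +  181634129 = 256636445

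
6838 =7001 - 163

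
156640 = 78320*2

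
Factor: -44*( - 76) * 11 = 36784  =  2^4*11^2 * 19^1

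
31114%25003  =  6111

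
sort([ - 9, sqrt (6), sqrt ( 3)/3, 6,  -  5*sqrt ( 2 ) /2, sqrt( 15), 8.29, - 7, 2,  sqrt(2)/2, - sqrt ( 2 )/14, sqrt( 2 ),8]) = [ - 9, - 7, - 5*sqrt ( 2 ) /2 , - sqrt ( 2) /14,sqrt(3 )/3, sqrt( 2)/2, sqrt( 2),2, sqrt( 6) , sqrt ( 15 ), 6,8, 8.29] 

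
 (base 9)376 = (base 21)ei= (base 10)312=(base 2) 100111000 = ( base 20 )fc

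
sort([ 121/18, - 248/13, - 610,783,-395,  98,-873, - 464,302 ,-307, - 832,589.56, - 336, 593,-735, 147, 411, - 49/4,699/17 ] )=[ - 873,-832,-735, - 610, - 464,-395 ,-336, - 307, - 248/13, - 49/4, 121/18, 699/17,98, 147,302,411,589.56, 593, 783 ] 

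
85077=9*9453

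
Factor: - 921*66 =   -  2^1 * 3^2* 11^1*307^1=-60786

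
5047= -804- - 5851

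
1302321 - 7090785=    - 5788464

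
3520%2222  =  1298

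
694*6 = 4164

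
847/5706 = 847/5706 = 0.15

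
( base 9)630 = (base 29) HK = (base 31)GH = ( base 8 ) 1001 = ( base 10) 513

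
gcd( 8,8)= 8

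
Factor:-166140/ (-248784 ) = 195/292= 2^( - 2 )*3^1*5^1 *13^1*73^( - 1)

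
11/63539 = 11/63539 =0.00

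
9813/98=100 + 13/98=100.13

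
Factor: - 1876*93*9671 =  - 1687280028 = -2^2 *3^1*7^1*19^1*31^1*67^1*509^1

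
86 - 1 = 85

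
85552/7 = 12221 + 5/7 = 12221.71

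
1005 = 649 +356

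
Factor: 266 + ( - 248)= 2^1*3^2 =18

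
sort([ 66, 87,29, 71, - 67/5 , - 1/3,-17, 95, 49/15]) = [ - 17, - 67/5, - 1/3, 49/15,29,66 , 71, 87,  95]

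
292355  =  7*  41765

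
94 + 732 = 826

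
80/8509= 80/8509= 0.01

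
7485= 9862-2377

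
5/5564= 5/5564 = 0.00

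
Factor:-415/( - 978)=2^( - 1)*3^( - 1)*5^1*83^1*163^( - 1)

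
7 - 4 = 3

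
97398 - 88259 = 9139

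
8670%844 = 230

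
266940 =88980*3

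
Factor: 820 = 2^2 * 5^1 * 41^1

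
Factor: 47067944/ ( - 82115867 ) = -2^3*7^1 * 11^1 * 109^1*157^ ( - 1 )*701^1*523031^(-1)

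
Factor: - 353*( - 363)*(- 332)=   - 2^2*3^1 * 11^2*83^1*353^1 =-  42542148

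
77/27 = 2  +  23/27 = 2.85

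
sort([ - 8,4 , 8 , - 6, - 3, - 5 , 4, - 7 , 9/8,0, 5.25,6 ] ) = [ - 8,-7,  -  6 , - 5 , - 3, 0,9/8,  4, 4,  5.25,6,8] 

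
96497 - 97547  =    -  1050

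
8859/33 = 268 + 5/11 =268.45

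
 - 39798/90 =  - 2211/5 = - 442.20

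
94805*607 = 57546635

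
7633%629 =85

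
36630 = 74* 495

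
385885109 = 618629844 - 232744735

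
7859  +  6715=14574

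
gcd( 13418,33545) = 6709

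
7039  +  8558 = 15597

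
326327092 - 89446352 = 236880740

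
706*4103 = 2896718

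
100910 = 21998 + 78912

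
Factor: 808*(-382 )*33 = -2^4*3^1*11^1*101^1*191^1 = - 10185648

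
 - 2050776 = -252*8138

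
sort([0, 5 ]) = [ 0,5] 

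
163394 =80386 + 83008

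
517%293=224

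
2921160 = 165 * 17704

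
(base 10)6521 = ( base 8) 14571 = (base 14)253b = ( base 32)6BP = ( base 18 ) 1225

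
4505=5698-1193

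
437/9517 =437/9517 = 0.05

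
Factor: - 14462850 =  - 2^1 *3^1*5^2*96419^1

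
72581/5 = 72581/5  =  14516.20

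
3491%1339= 813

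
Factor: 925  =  5^2*37^1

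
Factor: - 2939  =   - 2939^1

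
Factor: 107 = 107^1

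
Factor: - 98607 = - 3^1*32869^1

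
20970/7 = 20970/7 = 2995.71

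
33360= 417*80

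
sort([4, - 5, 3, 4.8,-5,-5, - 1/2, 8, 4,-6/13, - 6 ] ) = [-6,-5, - 5,  -  5,-1/2, - 6/13, 3,  4, 4,  4.8, 8] 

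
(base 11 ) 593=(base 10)707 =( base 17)27A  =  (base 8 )1303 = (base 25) 137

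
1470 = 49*30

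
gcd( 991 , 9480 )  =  1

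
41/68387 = 41/68387 = 0.00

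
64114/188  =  341 + 3/94 = 341.03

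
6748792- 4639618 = 2109174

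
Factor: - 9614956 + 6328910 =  - 2^1*149^1*11027^1 = - 3286046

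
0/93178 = 0 = 0.00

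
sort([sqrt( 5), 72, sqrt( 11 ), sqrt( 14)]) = [sqrt ( 5),sqrt( 11) , sqrt ( 14),  72]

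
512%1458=512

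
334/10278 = 167/5139 = 0.03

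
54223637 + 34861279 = 89084916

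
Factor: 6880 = 2^5 * 5^1*  43^1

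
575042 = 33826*17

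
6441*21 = 135261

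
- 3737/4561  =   - 3737/4561 = - 0.82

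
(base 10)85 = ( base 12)71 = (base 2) 1010101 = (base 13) 67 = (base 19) 49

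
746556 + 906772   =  1653328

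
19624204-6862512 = 12761692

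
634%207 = 13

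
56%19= 18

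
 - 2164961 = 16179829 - 18344790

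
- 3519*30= - 105570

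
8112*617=5005104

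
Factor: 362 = 2^1*181^1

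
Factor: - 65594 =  - 2^1*32797^1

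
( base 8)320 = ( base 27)7j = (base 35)5x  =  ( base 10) 208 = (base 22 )9A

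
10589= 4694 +5895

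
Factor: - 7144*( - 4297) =2^3 * 19^1 *47^1*4297^1 = 30697768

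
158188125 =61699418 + 96488707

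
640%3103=640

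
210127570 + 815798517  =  1025926087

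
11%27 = 11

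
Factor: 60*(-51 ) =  - 3060 =- 2^2 *3^2*5^1*17^1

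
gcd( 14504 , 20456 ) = 8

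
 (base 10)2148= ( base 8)4144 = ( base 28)2KK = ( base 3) 2221120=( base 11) 1683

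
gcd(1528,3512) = 8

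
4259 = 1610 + 2649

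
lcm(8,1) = 8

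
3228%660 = 588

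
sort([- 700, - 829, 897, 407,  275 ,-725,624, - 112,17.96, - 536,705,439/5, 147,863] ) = [ - 829, - 725, - 700,-536, - 112,17.96, 439/5,147,  275, 407, 624, 705,863,897]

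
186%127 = 59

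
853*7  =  5971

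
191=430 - 239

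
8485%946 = 917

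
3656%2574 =1082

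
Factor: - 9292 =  - 2^2 * 23^1*101^1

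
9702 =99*98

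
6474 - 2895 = 3579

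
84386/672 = 125 + 193/336 =125.57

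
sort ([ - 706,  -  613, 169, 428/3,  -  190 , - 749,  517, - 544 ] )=[ - 749, - 706, - 613, - 544,-190,428/3, 169,517]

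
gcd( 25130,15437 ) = 359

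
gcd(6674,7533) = 1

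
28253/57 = 495 +2/3  =  495.67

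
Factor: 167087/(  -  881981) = - 23^( - 1 )*31^( - 1) * 1237^( - 1)*167087^1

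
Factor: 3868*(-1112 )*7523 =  - 32358047968 = - 2^5*139^1 * 967^1*7523^1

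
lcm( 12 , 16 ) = 48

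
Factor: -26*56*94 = - 136864 = -  2^5*7^1*13^1*47^1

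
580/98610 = 58/9861 = 0.01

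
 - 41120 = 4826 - 45946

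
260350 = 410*635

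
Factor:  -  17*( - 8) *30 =2^4 *3^1 * 5^1*17^1 = 4080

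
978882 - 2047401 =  - 1068519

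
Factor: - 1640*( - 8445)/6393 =4616600/2131 = 2^3*5^2*41^1*563^1*2131^( - 1)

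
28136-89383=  - 61247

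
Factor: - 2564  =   - 2^2*641^1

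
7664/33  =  232 + 8/33 = 232.24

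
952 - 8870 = -7918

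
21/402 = 7/134 = 0.05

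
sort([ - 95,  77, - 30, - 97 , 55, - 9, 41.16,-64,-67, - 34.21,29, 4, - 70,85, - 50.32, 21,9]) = [ - 97, - 95, - 70, - 67 , - 64 , - 50.32,-34.21, - 30,- 9, 4,9, 21, 29, 41.16,55, 77 , 85]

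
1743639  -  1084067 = 659572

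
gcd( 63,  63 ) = 63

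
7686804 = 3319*2316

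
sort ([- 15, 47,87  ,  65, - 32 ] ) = [ - 32, - 15, 47,65 , 87 ]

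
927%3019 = 927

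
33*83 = 2739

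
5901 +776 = 6677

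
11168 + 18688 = 29856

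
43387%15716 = 11955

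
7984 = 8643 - 659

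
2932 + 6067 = 8999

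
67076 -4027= 63049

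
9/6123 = 3/2041 = 0.00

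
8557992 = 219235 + 8338757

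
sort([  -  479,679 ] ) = [ - 479,679 ]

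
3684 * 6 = 22104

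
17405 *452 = 7867060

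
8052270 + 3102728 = 11154998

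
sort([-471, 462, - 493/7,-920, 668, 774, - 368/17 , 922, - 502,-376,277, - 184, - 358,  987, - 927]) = [-927, - 920,-502, - 471,-376, - 358,-184 ,-493/7, - 368/17, 277, 462, 668, 774, 922, 987]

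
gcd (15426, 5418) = 18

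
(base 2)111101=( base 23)2f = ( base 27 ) 27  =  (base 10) 61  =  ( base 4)331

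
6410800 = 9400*682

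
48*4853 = 232944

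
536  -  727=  - 191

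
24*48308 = 1159392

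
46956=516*91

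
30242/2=15121 = 15121.00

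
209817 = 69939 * 3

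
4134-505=3629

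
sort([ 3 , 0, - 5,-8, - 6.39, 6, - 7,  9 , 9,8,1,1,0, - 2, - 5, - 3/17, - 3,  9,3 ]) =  [ - 8, - 7, - 6.39, - 5, - 5, -3, - 2,  -  3/17,0 , 0,1 , 1,3,  3,6 , 8,9, 9,9 ]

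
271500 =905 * 300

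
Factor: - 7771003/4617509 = - 13^ ( - 1)*43^1*127^1*1423^1*355193^( - 1 )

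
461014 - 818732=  - 357718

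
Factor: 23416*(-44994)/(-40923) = 2^4*3^ ( - 1)*2927^1*4547^ ( -1 ) * 7499^1 = 351193168/13641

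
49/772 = 49/772 = 0.06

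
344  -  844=  -  500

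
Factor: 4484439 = 3^2*498271^1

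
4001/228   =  17 + 125/228 = 17.55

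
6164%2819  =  526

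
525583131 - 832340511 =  - 306757380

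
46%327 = 46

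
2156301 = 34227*63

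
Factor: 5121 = 3^2*569^1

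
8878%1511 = 1323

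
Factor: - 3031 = - 7^1*433^1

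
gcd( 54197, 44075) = 1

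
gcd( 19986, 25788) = 6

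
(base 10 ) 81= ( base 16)51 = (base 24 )39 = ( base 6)213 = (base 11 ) 74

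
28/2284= 7/571 = 0.01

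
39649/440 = 90 + 49/440 = 90.11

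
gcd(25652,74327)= 11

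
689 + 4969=5658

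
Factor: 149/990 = 2^( - 1)*3^( -2)*5^(  -  1)*11^( - 1)*149^1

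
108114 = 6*18019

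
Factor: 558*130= 2^2*3^2*5^1 * 13^1*31^1 = 72540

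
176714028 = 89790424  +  86923604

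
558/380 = 279/190 = 1.47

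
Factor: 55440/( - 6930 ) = - 8 = -  2^3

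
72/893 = 72/893 = 0.08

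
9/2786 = 9/2786= 0.00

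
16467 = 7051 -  - 9416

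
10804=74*146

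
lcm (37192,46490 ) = 185960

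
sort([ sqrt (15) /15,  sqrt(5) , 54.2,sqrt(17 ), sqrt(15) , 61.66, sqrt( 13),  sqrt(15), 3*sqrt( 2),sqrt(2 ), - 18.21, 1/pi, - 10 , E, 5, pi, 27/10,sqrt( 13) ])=[  -  18.21, - 10, sqrt(15 )/15, 1/pi, sqrt( 2),sqrt( 5), 27/10,  E,pi, sqrt( 13), sqrt( 13), sqrt( 15),sqrt(15 ), sqrt( 17 ),3*sqrt(2 ) , 5 , 54.2, 61.66]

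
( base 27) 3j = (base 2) 1100100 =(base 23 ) 48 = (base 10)100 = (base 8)144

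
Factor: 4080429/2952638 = 2^(-1) * 3^3*13^( - 1 )*19^( - 1)*43^( - 1)*79^1 * 139^(-1) *1913^1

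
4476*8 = 35808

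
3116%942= 290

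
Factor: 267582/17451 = 2^1  *3^( - 1)*23^1 = 46/3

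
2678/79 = 2678/79 = 33.90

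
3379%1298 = 783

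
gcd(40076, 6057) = 1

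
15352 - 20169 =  - 4817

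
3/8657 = 3/8657= 0.00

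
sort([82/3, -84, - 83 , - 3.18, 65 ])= [ - 84, - 83, - 3.18 , 82/3,65 ]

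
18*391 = 7038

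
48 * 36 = 1728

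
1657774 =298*5563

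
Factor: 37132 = 2^2*9283^1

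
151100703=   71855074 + 79245629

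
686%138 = 134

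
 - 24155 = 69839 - 93994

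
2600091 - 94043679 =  - 91443588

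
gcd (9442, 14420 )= 2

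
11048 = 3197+7851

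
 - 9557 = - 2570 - 6987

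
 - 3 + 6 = 3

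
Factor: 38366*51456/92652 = 164513408/7721 = 2^7*7^( - 1 ) * 67^1 *1103^( - 1 )*19183^1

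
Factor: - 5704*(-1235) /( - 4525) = - 2^3*5^( - 1) * 13^1*19^1*23^1*31^1 * 181^( - 1) =- 1408888/905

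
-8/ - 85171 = 8/85171 =0.00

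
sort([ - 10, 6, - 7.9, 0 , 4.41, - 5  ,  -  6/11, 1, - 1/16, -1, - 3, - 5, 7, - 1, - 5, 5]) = [ - 10, - 7.9, - 5, - 5, - 5  , - 3, - 1, - 1, - 6/11, - 1/16,0, 1 , 4.41, 5,6, 7 ]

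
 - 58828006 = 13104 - 58841110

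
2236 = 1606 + 630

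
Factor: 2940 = 2^2*3^1 * 5^1*7^2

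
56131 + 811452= 867583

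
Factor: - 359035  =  -5^1*71807^1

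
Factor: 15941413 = 37^1 * 47^1* 89^1*103^1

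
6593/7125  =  347/375  =  0.93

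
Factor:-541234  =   - 2^1*19^1*14243^1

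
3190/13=245 + 5/13 = 245.38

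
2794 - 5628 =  - 2834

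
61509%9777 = 2847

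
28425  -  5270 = 23155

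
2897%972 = 953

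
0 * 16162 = 0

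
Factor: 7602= 2^1*3^1*7^1*181^1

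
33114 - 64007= -30893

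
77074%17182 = 8346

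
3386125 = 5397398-2011273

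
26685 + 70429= 97114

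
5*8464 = 42320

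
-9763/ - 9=9763/9 = 1084.78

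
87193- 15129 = 72064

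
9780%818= 782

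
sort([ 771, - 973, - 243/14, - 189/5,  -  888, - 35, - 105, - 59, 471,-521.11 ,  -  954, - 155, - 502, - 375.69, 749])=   [ - 973, - 954, - 888, - 521.11, - 502, - 375.69, - 155, - 105,-59 , - 189/5,  -  35,  -  243/14, 471, 749, 771 ]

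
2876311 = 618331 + 2257980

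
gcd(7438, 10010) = 2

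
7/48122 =7/48122 = 0.00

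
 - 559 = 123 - 682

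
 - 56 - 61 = -117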